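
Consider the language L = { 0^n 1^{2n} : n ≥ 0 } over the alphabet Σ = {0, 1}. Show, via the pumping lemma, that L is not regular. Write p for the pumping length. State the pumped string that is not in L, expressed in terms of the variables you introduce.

0^{p+k} 1^{2p}

Suppose for contradiction that L is regular, and let p be the pumping length.
Let w = 0^p 1^{2p} ∈ L; note |w| = 3p ≥ p.
The pumping lemma gives a decomposition w = xyz where |xy| ≤ p and y is nonempty.
Since the first p symbols of w are all 0's and |xy| ≤ p, y lies entirely in the leading 0-block: y = 0^k for some k with 1 ≤ k ≤ p.
Pump with i = 2: xy^2z = 0^{p+k} 1^{2p}. For this to lie in L we would need 2p = 2(p+k), which forces k = 0. But k ≥ 1, so xy^2z ∉ L.
This is a contradiction; hence L is not regular.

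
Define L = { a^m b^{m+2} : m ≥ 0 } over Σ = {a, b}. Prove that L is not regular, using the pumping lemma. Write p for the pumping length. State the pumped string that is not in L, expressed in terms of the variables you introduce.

a^{p+k} b^{p+2}

Assume L is regular. Let p be the pumping length given by the pumping lemma.
Let w = a^p b^{p+2} ∈ L; note |w| = 2p+2 ≥ p.
By the pumping lemma, w = xyz with |xy| ≤ p and |y| ≥ 1.
Because |xy| ≤ p and w begins with p copies of a, we have y = a^k with 1 ≤ k ≤ p.
Pump with i = 2: xy^2z = a^{p+k} b^{p+2}. For this to lie in L we would need p+2 = (p+k)+2, which forces k = 0. But k ≥ 1, so xy^2z ∉ L.
This is a contradiction; hence L is not regular.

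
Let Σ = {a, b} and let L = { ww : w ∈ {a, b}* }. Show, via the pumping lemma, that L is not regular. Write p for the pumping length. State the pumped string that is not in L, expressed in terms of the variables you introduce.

Toward a contradiction, assume L is regular with pumping length p.
Take w = a^p b^p a^p b^p = uu where u = a^pb^p; then w ∈ L and |w| = 4p ≥ p.
Write w = xyz as guaranteed by the lemma, with |xy| ≤ p and |y| ≥ 1.
The first p characters of w are a's, so xy (and hence y) consists only of a's. Write y = a^k, 1 ≤ k ≤ p.
Pump with i = 2: xy^2z = a^{p+k} b^p a^p b^p, of length 4p+k. Suppose this equals vv. The string starts with a and ends with b, so v does too; thus the boundary between the two copies of v is a b→a transition. There is exactly one such transition, at position 2p+k, so |v| = 2p+k and |vv| = 4p+2k ≠ 4p+k since k ≥ 1. So xy^2z ∉ L.
Contradiction. Therefore L is not regular.

a^{p+k} b^p a^p b^p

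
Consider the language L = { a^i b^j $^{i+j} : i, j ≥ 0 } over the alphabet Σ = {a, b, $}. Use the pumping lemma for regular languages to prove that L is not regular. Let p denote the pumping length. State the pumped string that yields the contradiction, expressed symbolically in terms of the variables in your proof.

a^{p+k} b^p $^{2p}

Toward a contradiction, assume L is regular with pumping length p.
Take w = a^p b^p $^{2p} ∈ L (with i=j=p, i+j=2p), |w| = 4p ≥ p.
Write w = xyz as guaranteed by the lemma, with |xy| ≤ p and |y| > 0.
Because |xy| ≤ p and w begins with p copies of a, we have y = a^k with 1 ≤ k ≤ p.
Consider xy^2z = a^{p+k} b^p $^{2p}. Now the a- and b-counts sum to 2p+k, but the $-count is 2p ≠ 2p+k. So xy^2z ∉ L.
This is a contradiction; hence L is not regular.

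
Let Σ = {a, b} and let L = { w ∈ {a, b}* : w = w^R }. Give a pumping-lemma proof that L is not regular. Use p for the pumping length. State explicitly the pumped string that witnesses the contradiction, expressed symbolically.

a^{p+k} b a^p

Assume L is regular. Let p be the pumping length given by the pumping lemma.
Take w = a^p b a^p, a palindrome of length 2p+1 ≥ p.
By the pumping lemma, w = xyz with |xy| ≤ p and |y| ≥ 1.
Because |xy| ≤ p and w begins with p copies of a, we have y = a^k with 1 ≤ k ≤ p.
Pump with i = 2: xy^2z = a^{p+k} b a^p. Its reverse is a^p b a^{p+k}, which differs from xy^2z since k ≥ 1. So xy^2z is not a palindrome and xy^2z ∉ L.
Contradiction. Therefore L is not regular.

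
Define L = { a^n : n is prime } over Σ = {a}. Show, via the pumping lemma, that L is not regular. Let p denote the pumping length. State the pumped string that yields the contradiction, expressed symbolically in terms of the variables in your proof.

a^{q(1+k)}

Assume L is regular. Let p be the pumping length given by the pumping lemma.
Let q be a prime with q ≥ p+2 (infinitely many primes exist), and take w = a^q ∈ L with |w| = q ≥ p.
The pumping lemma gives a decomposition w = xyz where |xy| ≤ p and |y| ≥ 1.
Then y = a^k for some k with 1 ≤ k ≤ p.
Since 1 ≤ k ≤ p, |xz| = q-k. Pump with i = q+1: |xy^{q+1}z| = (q-k)+(q+1)k = q+qk = q(1+k), which is composite (both factors ≥ 2). So xy^{q+1}z = a^{q(1+k)} ∉ L.
Contradiction. Therefore L is not regular.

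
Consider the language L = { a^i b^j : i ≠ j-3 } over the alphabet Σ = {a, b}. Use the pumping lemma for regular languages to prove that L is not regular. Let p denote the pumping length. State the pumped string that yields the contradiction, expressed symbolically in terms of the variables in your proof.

a^{p+p!} b^{p+p!+3}

Toward a contradiction, assume L is regular with pumping length p.
Choose w = a^p b^{p+p!+3}. Since p ≠ (p+p!+3)-3 = p+p!, w ∈ L; and |w| ≥ p.
The pumping lemma gives a decomposition w = xyz where |xy| ≤ p and |y| ≥ 1.
The first p characters of w are a's, so xy (and hence y) consists only of a's. Write y = a^k, 1 ≤ k ≤ p.
Since 1 ≤ k ≤ p, k divides p!; set t = 1 + p!/k. Then xy^t z has p + (p!/k)·k = p + p! copies of a. Now the a-count is p+p! and (b-count)-3 = (p+p!+3)-3 = p+p!, so i ≠ j-3 fails. So xy^t z = a^{p+p!} b^{p+p!+3} ∉ L.
Contradiction. Therefore L is not regular.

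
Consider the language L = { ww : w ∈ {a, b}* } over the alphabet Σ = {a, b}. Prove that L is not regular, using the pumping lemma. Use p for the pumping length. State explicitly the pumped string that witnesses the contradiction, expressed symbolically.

Assume L is regular; let p be its pumping constant.
Take w = a^p b^p a^p b^p = uu where u = a^pb^p; then w ∈ L and |w| = 4p ≥ p.
By the pumping lemma, w = xyz with |xy| ≤ p and |y| > 0.
Because |xy| ≤ p and w begins with p copies of a, we have y = a^k with 1 ≤ k ≤ p.
Pump with i = 2: xy^2z = a^{p+k} b^p a^p b^p, of length 4p+k. Suppose this equals vv. The string starts with a and ends with b, so v does too; thus the boundary between the two copies of v is a b→a transition. There is exactly one such transition, at position 2p+k, so |v| = 2p+k and |vv| = 4p+2k ≠ 4p+k since k ≥ 1. So xy^2z ∉ L.
This is a contradiction; hence L is not regular.

a^{p+k} b^p a^p b^p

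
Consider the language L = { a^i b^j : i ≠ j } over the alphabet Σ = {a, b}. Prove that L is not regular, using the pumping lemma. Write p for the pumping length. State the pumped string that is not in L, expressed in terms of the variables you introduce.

Assume L is regular. Let p be the pumping length given by the pumping lemma.
Choose w = a^p b^{p+p!}. Since p ≠ p+p!, w ∈ L; and |w| ≥ p.
By the pumping lemma, w = xyz with |xy| ≤ p and y is nonempty.
Because |xy| ≤ p and w begins with p copies of a, we have y = a^k with 1 ≤ k ≤ p.
Since 1 ≤ k ≤ p, k divides p!; set t = 1 + p!/k. Then xy^t z has p + (p!/k)·k = p + p! copies of a. Now the a-count equals the b-count, so i ≠ j fails. So xy^t z = a^{p+p!} b^{p+p!} ∉ L.
Contradiction. Therefore L is not regular.

a^{p+p!} b^{p+p!}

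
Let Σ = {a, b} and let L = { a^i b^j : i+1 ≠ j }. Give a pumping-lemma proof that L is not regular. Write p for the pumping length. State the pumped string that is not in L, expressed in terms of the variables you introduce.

Suppose for contradiction that L is regular, and let p be the pumping length.
Choose w = a^p b^{p+p!+1}. Since p ≠ (p+p!+1)-1 = p+p!, w ∈ L; and |w| ≥ p.
Write w = xyz as guaranteed by the lemma, with |xy| ≤ p and |y| > 0.
Since the first p symbols of w are all a's and |xy| ≤ p, y lies entirely in the leading a-block: y = a^k for some k with 1 ≤ k ≤ p.
Since 1 ≤ k ≤ p, k divides p!; set t = 1 + p!/k. Then xy^t z has p + (p!/k)·k = p + p! copies of a. Now the a-count is p+p! and (b-count)-1 = (p+p!+1)-1 = p+p!, so i+1 ≠ j fails. So xy^t z = a^{p+p!} b^{p+p!+1} ∉ L.
Contradiction. Therefore L is not regular.

a^{p+p!} b^{p+p!+1}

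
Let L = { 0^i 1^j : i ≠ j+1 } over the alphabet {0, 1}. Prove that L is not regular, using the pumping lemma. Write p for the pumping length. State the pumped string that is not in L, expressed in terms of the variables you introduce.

Suppose for contradiction that L is regular, and let p be the pumping length.
Choose w = 0^p 1^{p+p!-1}. Since p ≠ (p+p!-1)+1 = p+p!, w ∈ L; and |w| ≥ p.
Write w = xyz as guaranteed by the lemma, with |xy| ≤ p and |y| ≥ 1.
Since the first p symbols of w are all 0's and |xy| ≤ p, y lies entirely in the leading 0-block: y = 0^k for some k with 1 ≤ k ≤ p.
Since 1 ≤ k ≤ p, k divides p!; set t = 1 + p!/k. Then xy^t z has p + (p!/k)·k = p + p! copies of 0. Now the 0-count is p+p! and (1-count)+1 = (p+p!-1)+1 = p+p!, so i ≠ j+1 fails. So xy^t z = 0^{p+p!} 1^{p+p!-1} ∉ L.
This is a contradiction; hence L is not regular.

0^{p+p!} 1^{p+p!-1}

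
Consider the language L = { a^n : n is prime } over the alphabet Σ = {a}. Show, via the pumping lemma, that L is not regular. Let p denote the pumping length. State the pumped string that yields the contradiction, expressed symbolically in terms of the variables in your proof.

a^{q(1+k)}

Assume L is regular. Let p be the pumping length given by the pumping lemma.
Let q be a prime with q ≥ p+2 (infinitely many primes exist), and take w = a^q ∈ L with |w| = q ≥ p.
By the pumping lemma, w = xyz with |xy| ≤ p and |y| > 0.
Then y = a^k for some k with 1 ≤ k ≤ p.
Since 1 ≤ k ≤ p, |xz| = q-k. Pump with i = q+1: |xy^{q+1}z| = (q-k)+(q+1)k = q+qk = q(1+k), which is composite (both factors ≥ 2). So xy^{q+1}z = a^{q(1+k)} ∉ L.
This is a contradiction; hence L is not regular.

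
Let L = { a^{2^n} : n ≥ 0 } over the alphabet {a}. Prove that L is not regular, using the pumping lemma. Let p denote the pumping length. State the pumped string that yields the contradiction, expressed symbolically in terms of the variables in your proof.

a^{2^p+k}

Assume L is regular. Let p be the pumping length given by the pumping lemma.
Take w = a^{2^p} ∈ L with |w| = 2^p ≥ p.
The pumping lemma gives a decomposition w = xyz where |xy| ≤ p and |y| > 0.
Then y = a^k for some k with 1 ≤ k ≤ p.
Pump with i = 2: xy^2z = a^{2^p+k}. Since 1 ≤ k ≤ p < 2^p, we have 2^p < 2^p+k < 2^{p+1}, so 2^p+k is not a power of 2. So xy^2z ∉ L.
This is a contradiction; hence L is not regular.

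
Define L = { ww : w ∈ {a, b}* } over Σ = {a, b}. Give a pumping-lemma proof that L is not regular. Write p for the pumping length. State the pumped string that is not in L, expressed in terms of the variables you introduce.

a^{p+k} b^p a^p b^p

Suppose for contradiction that L is regular, and let p be the pumping length.
Take w = a^p b^p a^p b^p = uu where u = a^pb^p; then w ∈ L and |w| = 4p ≥ p.
Write w = xyz as guaranteed by the lemma, with |xy| ≤ p and y is nonempty.
Because |xy| ≤ p and w begins with p copies of a, we have y = a^k with 1 ≤ k ≤ p.
Pump with i = 2: xy^2z = a^{p+k} b^p a^p b^p, of length 4p+k. Suppose this equals vv. The string starts with a and ends with b, so v does too; thus the boundary between the two copies of v is a b→a transition. There is exactly one such transition, at position 2p+k, so |v| = 2p+k and |vv| = 4p+2k ≠ 4p+k since k ≥ 1. So xy^2z ∉ L.
This contradicts the pumping lemma, so L is not regular.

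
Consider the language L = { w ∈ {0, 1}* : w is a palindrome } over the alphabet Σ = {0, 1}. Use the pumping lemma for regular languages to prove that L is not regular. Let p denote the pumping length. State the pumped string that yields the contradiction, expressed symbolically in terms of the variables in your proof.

Assume L is regular; let p be its pumping constant.
Take w = 0^p 1 0^p, a palindrome of length 2p+1 ≥ p.
The pumping lemma gives a decomposition w = xyz where |xy| ≤ p and |y| > 0.
The first p characters of w are 0's, so xy (and hence y) consists only of 0's. Write y = 0^k, 1 ≤ k ≤ p.
Pump with i = 2: xy^2z = 0^{p+k} 1 0^p. Its reverse is 0^p 1 0^{p+k}, which differs from xy^2z since k ≥ 1. So xy^2z is not a palindrome and xy^2z ∉ L.
This is a contradiction; hence L is not regular.

0^{p+k} 1 0^p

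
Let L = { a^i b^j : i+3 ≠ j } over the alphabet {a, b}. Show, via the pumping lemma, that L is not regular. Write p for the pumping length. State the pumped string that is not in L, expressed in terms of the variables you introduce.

a^{p+p!} b^{p+p!+3}

Toward a contradiction, assume L is regular with pumping length p.
Choose w = a^p b^{p+p!+3}. Since p ≠ (p+p!+3)-3 = p+p!, w ∈ L; and |w| ≥ p.
Write w = xyz as guaranteed by the lemma, with |xy| ≤ p and |y| > 0.
The first p characters of w are a's, so xy (and hence y) consists only of a's. Write y = a^k, 1 ≤ k ≤ p.
Since 1 ≤ k ≤ p, k divides p!; set t = 1 + p!/k. Then xy^t z has p + (p!/k)·k = p + p! copies of a. Now the a-count is p+p! and (b-count)-3 = (p+p!+3)-3 = p+p!, so i+3 ≠ j fails. So xy^t z = a^{p+p!} b^{p+p!+3} ∉ L.
Contradiction. Therefore L is not regular.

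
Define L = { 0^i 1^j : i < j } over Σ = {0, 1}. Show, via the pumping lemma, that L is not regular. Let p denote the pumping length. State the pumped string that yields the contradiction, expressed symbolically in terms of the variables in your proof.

0^{p+k} 1^{p+1}

Assume L is regular; let p be its pumping constant.
Choose w = 0^p 1^{p+1} ∈ L, with |w| = 2p+1 ≥ p.
Write w = xyz as guaranteed by the lemma, with |xy| ≤ p and |y| ≥ 1.
The first p characters of w are 0's, so xy (and hence y) consists only of 0's. Write y = 0^k, 1 ≤ k ≤ p.
Consider xy^2z = 0^{p+k} 1^{p+1}. Since k ≥ 1, the 0-count p+k is at least p+1, so i < j fails; thus xy^2z ∉ L.
This is a contradiction; hence L is not regular.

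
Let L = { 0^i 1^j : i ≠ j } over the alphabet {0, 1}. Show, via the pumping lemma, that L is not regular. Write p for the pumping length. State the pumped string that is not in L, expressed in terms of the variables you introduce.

Assume L is regular; let p be its pumping constant.
Choose w = 0^p 1^{p+p!}. Since p ≠ p+p!, w ∈ L; and |w| ≥ p.
The pumping lemma gives a decomposition w = xyz where |xy| ≤ p and y is nonempty.
Because |xy| ≤ p and w begins with p copies of 0, we have y = 0^k with 1 ≤ k ≤ p.
Since 1 ≤ k ≤ p, k divides p!; set t = 1 + p!/k. Then xy^t z has p + (p!/k)·k = p + p! copies of 0. Now the 0-count equals the 1-count, so i ≠ j fails. So xy^t z = 0^{p+p!} 1^{p+p!} ∉ L.
This contradicts the pumping lemma, so L is not regular.

0^{p+p!} 1^{p+p!}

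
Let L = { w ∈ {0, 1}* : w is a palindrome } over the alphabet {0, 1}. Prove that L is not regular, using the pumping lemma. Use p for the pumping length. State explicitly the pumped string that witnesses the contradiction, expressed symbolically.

0^{p+k} 1 0^p

Assume L is regular; let p be its pumping constant.
Take w = 0^p 1 0^p, a palindrome of length 2p+1 ≥ p.
The pumping lemma gives a decomposition w = xyz where |xy| ≤ p and |y| > 0.
The first p characters of w are 0's, so xy (and hence y) consists only of 0's. Write y = 0^k, 1 ≤ k ≤ p.
Pump with i = 2: xy^2z = 0^{p+k} 1 0^p. Its reverse is 0^p 1 0^{p+k}, which differs from xy^2z since k ≥ 1. So xy^2z is not a palindrome and xy^2z ∉ L.
This contradicts the pumping lemma, so L is not regular.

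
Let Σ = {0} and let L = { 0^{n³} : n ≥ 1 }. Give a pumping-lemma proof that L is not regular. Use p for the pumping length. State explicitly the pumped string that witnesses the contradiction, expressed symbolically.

Suppose for contradiction that L is regular, and let p be the pumping length.
Take w = 0^{p³} ∈ L with |w| = p³ ≥ p.
The pumping lemma gives a decomposition w = xyz where |xy| ≤ p and |y| ≥ 1.
Then y = 0^k for some k with 1 ≤ k ≤ p.
Pump with i = 2: xy^2z = 0^{p³+k}. Since 1 ≤ k ≤ p, p³ < p³+k ≤ p³+p < p³+3p²+3p+1 = (p+1)³, so p³+k is not a perfect cube. So xy^2z ∉ L.
Contradiction. Therefore L is not regular.

0^{p³+k}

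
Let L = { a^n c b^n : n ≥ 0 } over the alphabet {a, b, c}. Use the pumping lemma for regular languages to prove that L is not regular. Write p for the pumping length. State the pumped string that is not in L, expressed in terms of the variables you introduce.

Suppose for contradiction that L is regular, and let p be the pumping length.
Take w = a^p c b^p ∈ L with |w| = 2p+1 ≥ p.
The pumping lemma gives a decomposition w = xyz where |xy| ≤ p and |y| > 0.
Because |xy| ≤ p and w begins with p copies of a, we have y = a^k with 1 ≤ k ≤ p.
Pump with i = 2: xy^2z = a^{p+k} c b^p, which would require p+k = p. But k ≥ 1, so xy^2z ∉ L.
This is a contradiction; hence L is not regular.

a^{p+k} c b^p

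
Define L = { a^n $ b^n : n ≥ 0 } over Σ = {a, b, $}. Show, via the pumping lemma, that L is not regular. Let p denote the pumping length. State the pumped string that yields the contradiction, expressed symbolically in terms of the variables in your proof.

Toward a contradiction, assume L is regular with pumping length p.
Take w = a^p $ b^p ∈ L with |w| = 2p+1 ≥ p.
The pumping lemma gives a decomposition w = xyz where |xy| ≤ p and |y| ≥ 1.
The first p characters of w are a's, so xy (and hence y) consists only of a's. Write y = a^k, 1 ≤ k ≤ p.
Pump with i = 2: xy^2z = a^{p+k} $ b^p, which would require p+k = p. But k ≥ 1, so xy^2z ∉ L.
This is a contradiction; hence L is not regular.

a^{p+k} $ b^p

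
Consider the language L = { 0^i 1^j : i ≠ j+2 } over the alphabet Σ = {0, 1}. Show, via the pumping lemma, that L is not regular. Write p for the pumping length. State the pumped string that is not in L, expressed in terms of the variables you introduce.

0^{p+p!} 1^{p+p!-2}

Assume L is regular. Let p be the pumping length given by the pumping lemma.
Choose w = 0^p 1^{p+p!-2}. Since p ≠ (p+p!-2)+2 = p+p!, w ∈ L; and |w| ≥ p.
The pumping lemma gives a decomposition w = xyz where |xy| ≤ p and |y| > 0.
Because |xy| ≤ p and w begins with p copies of 0, we have y = 0^k with 1 ≤ k ≤ p.
Since 1 ≤ k ≤ p, k divides p!; set t = 1 + p!/k. Then xy^t z has p + (p!/k)·k = p + p! copies of 0. Now the 0-count is p+p! and (1-count)+2 = (p+p!-2)+2 = p+p!, so i ≠ j+2 fails. So xy^t z = 0^{p+p!} 1^{p+p!-2} ∉ L.
Contradiction. Therefore L is not regular.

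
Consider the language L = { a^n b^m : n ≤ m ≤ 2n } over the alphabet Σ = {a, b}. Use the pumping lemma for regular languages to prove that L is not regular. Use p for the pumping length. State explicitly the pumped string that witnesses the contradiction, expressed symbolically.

Suppose for contradiction that L is regular, and let p be the pumping length.
Take w = a^p b^p ∈ L (since p ≤ p ≤ 2p), with |w| = 2p ≥ p.
The pumping lemma gives a decomposition w = xyz where |xy| ≤ p and |y| ≥ 1.
The first p characters of w are a's, so xy (and hence y) consists only of a's. Write y = a^k, 1 ≤ k ≤ p.
Pump with i = 2: xy^2z = a^{p+k} b^p. Now n = p+k > p = m, so the condition n ≤ m fails. Thus xy^2z ∉ L.
Contradiction. Therefore L is not regular.

a^{p+k} b^p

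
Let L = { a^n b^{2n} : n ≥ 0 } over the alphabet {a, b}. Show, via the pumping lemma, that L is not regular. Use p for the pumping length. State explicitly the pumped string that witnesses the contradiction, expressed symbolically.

Assume L is regular; let p be its pumping constant.
Take w = a^p b^{2p}. Then w ∈ L and |w| = 3p ≥ p.
Write w = xyz as guaranteed by the lemma, with |xy| ≤ p and y is nonempty.
The first p characters of w are a's, so xy (and hence y) consists only of a's. Write y = a^k, 1 ≤ k ≤ p.
Pump with i = 2: xy^2z = a^{p+k} b^{2p}. For this to lie in L we would need 2p = 2(p+k), which forces k = 0. But k ≥ 1, so xy^2z ∉ L.
This contradicts the pumping lemma, so L is not regular.

a^{p+k} b^{2p}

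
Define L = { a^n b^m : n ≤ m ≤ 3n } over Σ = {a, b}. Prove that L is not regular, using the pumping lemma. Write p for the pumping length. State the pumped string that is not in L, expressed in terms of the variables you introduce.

Assume L is regular; let p be its pumping constant.
Take w = a^p b^p ∈ L (since p ≤ p ≤ 3p), with |w| = 2p ≥ p.
Write w = xyz as guaranteed by the lemma, with |xy| ≤ p and |y| ≥ 1.
The first p characters of w are a's, so xy (and hence y) consists only of a's. Write y = a^k, 1 ≤ k ≤ p.
Pump with i = 2: xy^2z = a^{p+k} b^p. Now n = p+k > p = m, so the condition n ≤ m fails. Thus xy^2z ∉ L.
This contradicts the pumping lemma, so L is not regular.

a^{p+k} b^p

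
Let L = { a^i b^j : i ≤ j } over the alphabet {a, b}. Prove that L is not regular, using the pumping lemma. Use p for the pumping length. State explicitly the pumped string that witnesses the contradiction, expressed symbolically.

Toward a contradiction, assume L is regular with pumping length p.
Choose w = a^p b^p ∈ L, with |w| = 2p ≥ p.
By the pumping lemma, w = xyz with |xy| ≤ p and y is nonempty.
Because |xy| ≤ p and w begins with p copies of a, we have y = a^k with 1 ≤ k ≤ p.
Consider xy^2z = a^{p+k} b^p. Since k ≥ 1, the a-count p+k exceeds the b-count p, so i ≤ j fails; thus xy^2z ∉ L.
This is a contradiction; hence L is not regular.

a^{p+k} b^p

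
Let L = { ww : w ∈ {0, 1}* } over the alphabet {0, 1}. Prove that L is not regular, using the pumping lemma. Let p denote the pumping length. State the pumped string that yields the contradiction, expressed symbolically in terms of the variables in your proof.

Assume L is regular; let p be its pumping constant.
Take w = 0^p 1^p 0^p 1^p = uu where u = 0^p1^p; then w ∈ L and |w| = 4p ≥ p.
By the pumping lemma, w = xyz with |xy| ≤ p and |y| > 0.
Because |xy| ≤ p and w begins with p copies of 0, we have y = 0^k with 1 ≤ k ≤ p.
Pump with i = 2: xy^2z = 0^{p+k} 1^p 0^p 1^p, of length 4p+k. Suppose this equals vv. The string starts with 0 and ends with 1, so v does too; thus the boundary between the two copies of v is a 1→0 transition. There is exactly one such transition, at position 2p+k, so |v| = 2p+k and |vv| = 4p+2k ≠ 4p+k since k ≥ 1. So xy^2z ∉ L.
Contradiction. Therefore L is not regular.

0^{p+k} 1^p 0^p 1^p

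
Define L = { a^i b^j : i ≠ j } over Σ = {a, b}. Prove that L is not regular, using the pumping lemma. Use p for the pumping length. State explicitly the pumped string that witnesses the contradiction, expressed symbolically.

a^{p+p!} b^{p+p!}

Suppose for contradiction that L is regular, and let p be the pumping length.
Choose w = a^p b^{p+p!}. Since p ≠ p+p!, w ∈ L; and |w| ≥ p.
By the pumping lemma, w = xyz with |xy| ≤ p and y is nonempty.
The first p characters of w are a's, so xy (and hence y) consists only of a's. Write y = a^k, 1 ≤ k ≤ p.
Since 1 ≤ k ≤ p, k divides p!; set t = 1 + p!/k. Then xy^t z has p + (p!/k)·k = p + p! copies of a. Now the a-count equals the b-count, so i ≠ j fails. So xy^t z = a^{p+p!} b^{p+p!} ∉ L.
This is a contradiction; hence L is not regular.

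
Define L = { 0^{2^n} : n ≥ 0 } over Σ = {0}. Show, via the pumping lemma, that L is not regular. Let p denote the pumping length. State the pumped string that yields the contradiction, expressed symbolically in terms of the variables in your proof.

Assume L is regular; let p be its pumping constant.
Take w = 0^{2^p} ∈ L with |w| = 2^p ≥ p.
By the pumping lemma, w = xyz with |xy| ≤ p and y is nonempty.
Then y = 0^k for some k with 1 ≤ k ≤ p.
Pump with i = 2: xy^2z = 0^{2^p+k}. Since 1 ≤ k ≤ p < 2^p, we have 2^p < 2^p+k < 2^{p+1}, so 2^p+k is not a power of 2. So xy^2z ∉ L.
Contradiction. Therefore L is not regular.

0^{2^p+k}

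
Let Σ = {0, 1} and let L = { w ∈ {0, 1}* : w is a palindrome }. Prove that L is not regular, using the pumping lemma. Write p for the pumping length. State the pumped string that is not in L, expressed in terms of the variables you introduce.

0^{p+k} 1 0^p

Assume L is regular. Let p be the pumping length given by the pumping lemma.
Take w = 0^p 1 0^p, a palindrome of length 2p+1 ≥ p.
By the pumping lemma, w = xyz with |xy| ≤ p and y is nonempty.
Since the first p symbols of w are all 0's and |xy| ≤ p, y lies entirely in the leading 0-block: y = 0^k for some k with 1 ≤ k ≤ p.
Pump with i = 2: xy^2z = 0^{p+k} 1 0^p. Its reverse is 0^p 1 0^{p+k}, which differs from xy^2z since k ≥ 1. So xy^2z is not a palindrome and xy^2z ∉ L.
This is a contradiction; hence L is not regular.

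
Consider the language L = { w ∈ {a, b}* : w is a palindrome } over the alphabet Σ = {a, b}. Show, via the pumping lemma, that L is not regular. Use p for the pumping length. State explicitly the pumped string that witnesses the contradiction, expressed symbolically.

Assume L is regular; let p be its pumping constant.
Take w = a^p b a^p, a palindrome of length 2p+1 ≥ p.
By the pumping lemma, w = xyz with |xy| ≤ p and y is nonempty.
The first p characters of w are a's, so xy (and hence y) consists only of a's. Write y = a^k, 1 ≤ k ≤ p.
Pump with i = 2: xy^2z = a^{p+k} b a^p. Its reverse is a^p b a^{p+k}, which differs from xy^2z since k ≥ 1. So xy^2z is not a palindrome and xy^2z ∉ L.
This contradicts the pumping lemma, so L is not regular.

a^{p+k} b a^p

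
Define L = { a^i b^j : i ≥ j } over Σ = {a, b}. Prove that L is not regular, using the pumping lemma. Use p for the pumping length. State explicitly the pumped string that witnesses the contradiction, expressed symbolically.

Toward a contradiction, assume L is regular with pumping length p.
Choose w = a^p b^p ∈ L, with |w| = 2p ≥ p.
By the pumping lemma, w = xyz with |xy| ≤ p and |y| > 0.
Since the first p symbols of w are all a's and |xy| ≤ p, y lies entirely in the leading a-block: y = a^k for some k with 1 ≤ k ≤ p.
Consider xy^0z = xz = a^{p-k} b^p. Since k ≥ 1, the a-count p-k is less than p, so i ≥ j fails; thus xz ∉ L.
This contradicts the pumping lemma, so L is not regular.

a^{p-k} b^p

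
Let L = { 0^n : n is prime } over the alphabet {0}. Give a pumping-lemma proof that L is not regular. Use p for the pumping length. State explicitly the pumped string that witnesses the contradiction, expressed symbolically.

Suppose for contradiction that L is regular, and let p be the pumping length.
Let q be a prime with q ≥ p+2 (infinitely many primes exist), and take w = 0^q ∈ L with |w| = q ≥ p.
The pumping lemma gives a decomposition w = xyz where |xy| ≤ p and |y| > 0.
Then y = 0^k for some k with 1 ≤ k ≤ p.
Since 1 ≤ k ≤ p, |xz| = q-k. Pump with i = q+1: |xy^{q+1}z| = (q-k)+(q+1)k = q+qk = q(1+k), which is composite (both factors ≥ 2). So xy^{q+1}z = 0^{q(1+k)} ∉ L.
This is a contradiction; hence L is not regular.

0^{q(1+k)}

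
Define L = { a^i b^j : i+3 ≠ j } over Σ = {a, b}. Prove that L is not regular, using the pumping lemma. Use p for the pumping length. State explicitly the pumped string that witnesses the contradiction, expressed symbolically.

Assume L is regular; let p be its pumping constant.
Choose w = a^p b^{p+p!+3}. Since p ≠ (p+p!+3)-3 = p+p!, w ∈ L; and |w| ≥ p.
The pumping lemma gives a decomposition w = xyz where |xy| ≤ p and |y| ≥ 1.
Since the first p symbols of w are all a's and |xy| ≤ p, y lies entirely in the leading a-block: y = a^k for some k with 1 ≤ k ≤ p.
Since 1 ≤ k ≤ p, k divides p!; set t = 1 + p!/k. Then xy^t z has p + (p!/k)·k = p + p! copies of a. Now the a-count is p+p! and (b-count)-3 = (p+p!+3)-3 = p+p!, so i+3 ≠ j fails. So xy^t z = a^{p+p!} b^{p+p!+3} ∉ L.
Contradiction. Therefore L is not regular.

a^{p+p!} b^{p+p!+3}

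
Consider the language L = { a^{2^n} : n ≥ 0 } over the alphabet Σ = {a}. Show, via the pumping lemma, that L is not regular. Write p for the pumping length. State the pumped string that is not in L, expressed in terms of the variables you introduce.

a^{2^p+k}

Assume L is regular; let p be its pumping constant.
Take w = a^{2^p} ∈ L with |w| = 2^p ≥ p.
The pumping lemma gives a decomposition w = xyz where |xy| ≤ p and |y| > 0.
Then y = a^k for some k with 1 ≤ k ≤ p.
Pump with i = 2: xy^2z = a^{2^p+k}. Since 1 ≤ k ≤ p < 2^p, we have 2^p < 2^p+k < 2^{p+1}, so 2^p+k is not a power of 2. So xy^2z ∉ L.
Contradiction. Therefore L is not regular.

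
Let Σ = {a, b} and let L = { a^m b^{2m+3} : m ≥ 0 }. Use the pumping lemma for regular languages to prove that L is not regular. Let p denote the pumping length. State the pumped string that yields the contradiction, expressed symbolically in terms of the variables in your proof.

a^{p+k} b^{2p+3}

Assume L is regular; let p be its pumping constant.
Let w = a^p b^{2p+3} ∈ L; note |w| = 3p+3 ≥ p.
By the pumping lemma, w = xyz with |xy| ≤ p and |y| > 0.
The first p characters of w are a's, so xy (and hence y) consists only of a's. Write y = a^k, 1 ≤ k ≤ p.
Pump with i = 2: xy^2z = a^{p+k} b^{2p+3}. For this to lie in L we would need 2p+3 = 2(p+k)+3, which forces k = 0. But k ≥ 1, so xy^2z ∉ L.
This is a contradiction; hence L is not regular.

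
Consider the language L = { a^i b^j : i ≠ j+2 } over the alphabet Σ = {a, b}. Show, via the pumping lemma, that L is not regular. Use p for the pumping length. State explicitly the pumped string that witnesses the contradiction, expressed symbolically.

a^{p+p!} b^{p+p!-2}

Assume L is regular. Let p be the pumping length given by the pumping lemma.
Choose w = a^p b^{p+p!-2}. Since p ≠ (p+p!-2)+2 = p+p!, w ∈ L; and |w| ≥ p.
Write w = xyz as guaranteed by the lemma, with |xy| ≤ p and |y| ≥ 1.
Since the first p symbols of w are all a's and |xy| ≤ p, y lies entirely in the leading a-block: y = a^k for some k with 1 ≤ k ≤ p.
Since 1 ≤ k ≤ p, k divides p!; set t = 1 + p!/k. Then xy^t z has p + (p!/k)·k = p + p! copies of a. Now the a-count is p+p! and (b-count)+2 = (p+p!-2)+2 = p+p!, so i ≠ j+2 fails. So xy^t z = a^{p+p!} b^{p+p!-2} ∉ L.
This contradicts the pumping lemma, so L is not regular.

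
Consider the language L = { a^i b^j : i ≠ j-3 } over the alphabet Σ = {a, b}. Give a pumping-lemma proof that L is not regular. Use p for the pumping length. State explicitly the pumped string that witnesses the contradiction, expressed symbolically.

a^{p+p!} b^{p+p!+3}

Assume L is regular. Let p be the pumping length given by the pumping lemma.
Choose w = a^p b^{p+p!+3}. Since p ≠ (p+p!+3)-3 = p+p!, w ∈ L; and |w| ≥ p.
By the pumping lemma, w = xyz with |xy| ≤ p and |y| > 0.
The first p characters of w are a's, so xy (and hence y) consists only of a's. Write y = a^k, 1 ≤ k ≤ p.
Since 1 ≤ k ≤ p, k divides p!; set t = 1 + p!/k. Then xy^t z has p + (p!/k)·k = p + p! copies of a. Now the a-count is p+p! and (b-count)-3 = (p+p!+3)-3 = p+p!, so i ≠ j-3 fails. So xy^t z = a^{p+p!} b^{p+p!+3} ∉ L.
This is a contradiction; hence L is not regular.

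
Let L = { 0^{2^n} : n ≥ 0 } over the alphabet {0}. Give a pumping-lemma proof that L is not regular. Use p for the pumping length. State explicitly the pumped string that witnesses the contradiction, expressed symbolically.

0^{2^p+k}

Assume L is regular; let p be its pumping constant.
Take w = 0^{2^p} ∈ L with |w| = 2^p ≥ p.
By the pumping lemma, w = xyz with |xy| ≤ p and |y| > 0.
Then y = 0^k for some k with 1 ≤ k ≤ p.
Pump with i = 2: xy^2z = 0^{2^p+k}. Since 1 ≤ k ≤ p < 2^p, we have 2^p < 2^p+k < 2^{p+1}, so 2^p+k is not a power of 2. So xy^2z ∉ L.
Contradiction. Therefore L is not regular.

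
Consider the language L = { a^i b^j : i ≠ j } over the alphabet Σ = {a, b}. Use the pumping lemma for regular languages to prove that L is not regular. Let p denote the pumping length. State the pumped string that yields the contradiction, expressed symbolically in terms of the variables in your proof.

a^{p+p!} b^{p+p!}

Suppose for contradiction that L is regular, and let p be the pumping length.
Choose w = a^p b^{p+p!}. Since p ≠ p+p!, w ∈ L; and |w| ≥ p.
Write w = xyz as guaranteed by the lemma, with |xy| ≤ p and |y| ≥ 1.
Because |xy| ≤ p and w begins with p copies of a, we have y = a^k with 1 ≤ k ≤ p.
Since 1 ≤ k ≤ p, k divides p!; set t = 1 + p!/k. Then xy^t z has p + (p!/k)·k = p + p! copies of a. Now the a-count equals the b-count, so i ≠ j fails. So xy^t z = a^{p+p!} b^{p+p!} ∉ L.
This contradicts the pumping lemma, so L is not regular.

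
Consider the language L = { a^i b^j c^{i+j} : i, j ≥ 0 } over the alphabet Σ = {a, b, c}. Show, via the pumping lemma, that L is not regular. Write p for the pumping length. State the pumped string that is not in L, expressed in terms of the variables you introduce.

Assume L is regular; let p be its pumping constant.
Take w = a^p b^p c^{2p} ∈ L (with i=j=p, i+j=2p), |w| = 4p ≥ p.
The pumping lemma gives a decomposition w = xyz where |xy| ≤ p and |y| ≥ 1.
Because |xy| ≤ p and w begins with p copies of a, we have y = a^k with 1 ≤ k ≤ p.
Consider xy^2z = a^{p+k} b^p c^{2p}. Now the a- and b-counts sum to 2p+k, but the c-count is 2p ≠ 2p+k. So xy^2z ∉ L.
This contradicts the pumping lemma, so L is not regular.

a^{p+k} b^p c^{2p}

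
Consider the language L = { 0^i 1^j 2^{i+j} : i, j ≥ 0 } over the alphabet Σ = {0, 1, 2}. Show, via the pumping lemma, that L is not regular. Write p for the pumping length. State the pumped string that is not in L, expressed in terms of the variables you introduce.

Assume L is regular. Let p be the pumping length given by the pumping lemma.
Take w = 0^p 1^p 2^{2p} ∈ L (with i=j=p, i+j=2p), |w| = 4p ≥ p.
By the pumping lemma, w = xyz with |xy| ≤ p and y is nonempty.
The first p characters of w are 0's, so xy (and hence y) consists only of 0's. Write y = 0^k, 1 ≤ k ≤ p.
Consider xy^2z = 0^{p+k} 1^p 2^{2p}. Now the 0- and 1-counts sum to 2p+k, but the 2-count is 2p ≠ 2p+k. So xy^2z ∉ L.
This is a contradiction; hence L is not regular.

0^{p+k} 1^p 2^{2p}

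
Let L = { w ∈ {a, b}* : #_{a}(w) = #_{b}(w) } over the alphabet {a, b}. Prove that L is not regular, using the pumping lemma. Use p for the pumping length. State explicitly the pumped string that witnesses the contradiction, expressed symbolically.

a^{p+k} b^p

Toward a contradiction, assume L is regular with pumping length p.
Choose w = a^p b^p ∈ L with |w| = 2p ≥ p.
Write w = xyz as guaranteed by the lemma, with |xy| ≤ p and y is nonempty.
Since the first p symbols of w are all a's and |xy| ≤ p, y lies entirely in the leading a-block: y = a^k for some k with 1 ≤ k ≤ p.
Pump with i = 2: xy^2z = a^{p+k} b^p has p+k occurrences of a but only p of b. Since k ≥ 1 the counts differ, so xy^2z ∉ L.
Contradiction. Therefore L is not regular.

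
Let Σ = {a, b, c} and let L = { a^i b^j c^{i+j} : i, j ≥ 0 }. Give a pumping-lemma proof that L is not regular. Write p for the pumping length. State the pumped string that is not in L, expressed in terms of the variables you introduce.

Suppose for contradiction that L is regular, and let p be the pumping length.
Take w = a^p b^p c^{2p} ∈ L (with i=j=p, i+j=2p), |w| = 4p ≥ p.
Write w = xyz as guaranteed by the lemma, with |xy| ≤ p and |y| > 0.
The first p characters of w are a's, so xy (and hence y) consists only of a's. Write y = a^k, 1 ≤ k ≤ p.
Consider xy^2z = a^{p+k} b^p c^{2p}. Now the a- and b-counts sum to 2p+k, but the c-count is 2p ≠ 2p+k. So xy^2z ∉ L.
This is a contradiction; hence L is not regular.

a^{p+k} b^p c^{2p}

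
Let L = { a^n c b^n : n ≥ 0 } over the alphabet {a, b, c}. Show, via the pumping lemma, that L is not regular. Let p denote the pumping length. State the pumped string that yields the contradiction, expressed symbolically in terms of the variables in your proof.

a^{p+k} c b^p

Toward a contradiction, assume L is regular with pumping length p.
Take w = a^p c b^p ∈ L with |w| = 2p+1 ≥ p.
The pumping lemma gives a decomposition w = xyz where |xy| ≤ p and |y| ≥ 1.
Because |xy| ≤ p and w begins with p copies of a, we have y = a^k with 1 ≤ k ≤ p.
Pump with i = 2: xy^2z = a^{p+k} c b^p, which would require p+k = p. But k ≥ 1, so xy^2z ∉ L.
Contradiction. Therefore L is not regular.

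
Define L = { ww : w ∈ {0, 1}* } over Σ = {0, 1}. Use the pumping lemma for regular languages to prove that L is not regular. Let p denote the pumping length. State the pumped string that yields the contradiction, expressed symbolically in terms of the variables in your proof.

Assume L is regular; let p be its pumping constant.
Take w = 0^p 1^p 0^p 1^p = uu where u = 0^p1^p; then w ∈ L and |w| = 4p ≥ p.
The pumping lemma gives a decomposition w = xyz where |xy| ≤ p and |y| > 0.
The first p characters of w are 0's, so xy (and hence y) consists only of 0's. Write y = 0^k, 1 ≤ k ≤ p.
Pump with i = 2: xy^2z = 0^{p+k} 1^p 0^p 1^p, of length 4p+k. Suppose this equals vv. The string starts with 0 and ends with 1, so v does too; thus the boundary between the two copies of v is a 1→0 transition. There is exactly one such transition, at position 2p+k, so |v| = 2p+k and |vv| = 4p+2k ≠ 4p+k since k ≥ 1. So xy^2z ∉ L.
Contradiction. Therefore L is not regular.

0^{p+k} 1^p 0^p 1^p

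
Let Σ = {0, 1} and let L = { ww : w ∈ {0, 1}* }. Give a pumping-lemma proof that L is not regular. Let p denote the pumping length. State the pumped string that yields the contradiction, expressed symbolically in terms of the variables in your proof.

0^{p+k} 1^p 0^p 1^p

Assume L is regular; let p be its pumping constant.
Take w = 0^p 1^p 0^p 1^p = uu where u = 0^p1^p; then w ∈ L and |w| = 4p ≥ p.
By the pumping lemma, w = xyz with |xy| ≤ p and |y| > 0.
The first p characters of w are 0's, so xy (and hence y) consists only of 0's. Write y = 0^k, 1 ≤ k ≤ p.
Pump with i = 2: xy^2z = 0^{p+k} 1^p 0^p 1^p, of length 4p+k. Suppose this equals vv. The string starts with 0 and ends with 1, so v does too; thus the boundary between the two copies of v is a 1→0 transition. There is exactly one such transition, at position 2p+k, so |v| = 2p+k and |vv| = 4p+2k ≠ 4p+k since k ≥ 1. So xy^2z ∉ L.
Contradiction. Therefore L is not regular.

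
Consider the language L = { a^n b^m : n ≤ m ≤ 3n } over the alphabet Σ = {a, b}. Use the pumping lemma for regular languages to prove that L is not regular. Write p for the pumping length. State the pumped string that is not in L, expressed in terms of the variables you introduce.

Toward a contradiction, assume L is regular with pumping length p.
Take w = a^p b^p ∈ L (since p ≤ p ≤ 3p), with |w| = 2p ≥ p.
The pumping lemma gives a decomposition w = xyz where |xy| ≤ p and |y| > 0.
Since the first p symbols of w are all a's and |xy| ≤ p, y lies entirely in the leading a-block: y = a^k for some k with 1 ≤ k ≤ p.
Pump with i = 2: xy^2z = a^{p+k} b^p. Now n = p+k > p = m, so the condition n ≤ m fails. Thus xy^2z ∉ L.
This is a contradiction; hence L is not regular.

a^{p+k} b^p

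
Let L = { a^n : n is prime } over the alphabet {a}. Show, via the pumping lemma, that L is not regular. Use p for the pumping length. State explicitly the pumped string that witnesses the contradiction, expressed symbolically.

a^{q(1+k)}

Suppose for contradiction that L is regular, and let p be the pumping length.
Let q be a prime with q ≥ p+2 (infinitely many primes exist), and take w = a^q ∈ L with |w| = q ≥ p.
By the pumping lemma, w = xyz with |xy| ≤ p and y is nonempty.
Then y = a^k for some k with 1 ≤ k ≤ p.
Since 1 ≤ k ≤ p, |xz| = q-k. Pump with i = q+1: |xy^{q+1}z| = (q-k)+(q+1)k = q+qk = q(1+k), which is composite (both factors ≥ 2). So xy^{q+1}z = a^{q(1+k)} ∉ L.
This is a contradiction; hence L is not regular.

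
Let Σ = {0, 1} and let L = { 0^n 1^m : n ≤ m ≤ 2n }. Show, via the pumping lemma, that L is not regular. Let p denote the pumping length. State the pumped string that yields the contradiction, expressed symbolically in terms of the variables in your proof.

0^{p+k} 1^p

Suppose for contradiction that L is regular, and let p be the pumping length.
Take w = 0^p 1^p ∈ L (since p ≤ p ≤ 2p), with |w| = 2p ≥ p.
The pumping lemma gives a decomposition w = xyz where |xy| ≤ p and |y| ≥ 1.
Because |xy| ≤ p and w begins with p copies of 0, we have y = 0^k with 1 ≤ k ≤ p.
Pump with i = 2: xy^2z = 0^{p+k} 1^p. Now n = p+k > p = m, so the condition n ≤ m fails. Thus xy^2z ∉ L.
This is a contradiction; hence L is not regular.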